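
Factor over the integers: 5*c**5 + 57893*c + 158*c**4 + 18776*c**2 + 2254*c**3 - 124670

Testing divisors of the constant over divisors of the leading coefficient, c = -13 is a root, so (c + 13) is a factor; dividing leaves 5*c**4 + 93*c**3 + 1045*c**2 + 5191*c - 9590.
Then c = -10 is a root, so (c + 10) is a factor; dividing leaves 5*c**3 + 43*c**2 + 615*c - 959.
Then c = 7/5 is a root, so (5*c - 7) is a factor; dividing leaves c**2 + 10*c + 137.
The quadratic c**2 + 10*c + 137 has discriminant -448 < 0 and is irreducible over ℤ.

(5*c - 7)*(c + 10)*(c + 13)*(c**2 + 10*c + 137)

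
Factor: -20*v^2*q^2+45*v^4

Pull out the common factor 5*v^2; 9*v^2-4*q^2 is a difference of squares.

5*v^2*(3*v-2*q)*(3*v+2*q)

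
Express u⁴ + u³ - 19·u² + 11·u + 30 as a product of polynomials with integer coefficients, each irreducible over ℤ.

By the rational root theorem, u = -1 is a root, giving the factor (u + 1) and quotient u³ - 19·u + 30.
Continuing, u = 3 is a root, giving the factor (u - 3) and quotient u² + 3·u - 10.
The remaining quadratic factors as (u + 5)(u - 2).

(u + 1)·(u + 5)·(u - 2)·(u - 3)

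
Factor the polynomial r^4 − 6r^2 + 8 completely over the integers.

(r + 2)(r − 2)(r^2 − 2)

Substitute u = r^2 to get a quadratic in u, then factor.
r^2 − 2 is irreducible over ℤ (2 is not a perfect square).
r^2 − 4 is a difference of squares.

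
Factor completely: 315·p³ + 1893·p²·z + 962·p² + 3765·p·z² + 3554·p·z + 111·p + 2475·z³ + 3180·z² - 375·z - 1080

Group: 9·p·(35·p² + 152·p·z + 138·p + 165·z² + 300·z + 135) + (15·z - 8)·(35·p² + 152·p·z + 138·p + 165·z² + 300·z + 135); both groups contain (35·p² + 152·p·z + 138·p + 165·z² + 300·z + 135), so (9·p + 15·z - 8) is a factor with cofactor 35·p² + 152·p·z + 138·p + 165·z² + 300·z + 135.
The cofactor groups again: 35·p² + 152·p·z + 138·p + 165·z² + 300·z + 135 = 7·p·(5·p + 11·z + 9) + (15·z + 15)·(5·p + 11·z + 9); both groups contain (5·p + 11·z + 9), giving (7·p + 15·z + 15)·(5·p + 11·z + 9).

(5·p + 11·z + 9)·(7·p + 15·z + 15)·(9·p + 15·z - 8)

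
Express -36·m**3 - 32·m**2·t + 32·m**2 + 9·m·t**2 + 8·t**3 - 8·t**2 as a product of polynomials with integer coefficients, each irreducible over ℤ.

-(2·m + t)·(2·m - t)·(9·m + 8·t - 8)

Group: 2·m·(-18·m**2 - 25·m·t + 16·m - 8·t**2 + 8·t) - t·(-18·m**2 - 25·m·t + 16·m - 8·t**2 + 8·t); both groups contain (-18·m**2 - 25·m·t + 16·m - 8·t**2 + 8·t), so (2·m - t) is a factor with cofactor -18·m**2 - 25·m·t + 16·m - 8·t**2 + 8·t.
The cofactor groups again: -18·m**2 - 25·m·t + 16·m - 8·t**2 + 8·t = -9·m·(2·m + t) + (-8·t + 8)·(2·m + t); both groups contain (2·m + t), giving -(9·m + 8·t - 8)·(2·m + t).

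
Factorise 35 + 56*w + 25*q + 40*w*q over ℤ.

Group as (40*w*q + 56*w) + (25*q + 35) = 8*w*(5*q + 7) + 5*(5*q + 7).
Both groups share the factor (5*q + 7).

(5*q + 7)*(8*w + 5)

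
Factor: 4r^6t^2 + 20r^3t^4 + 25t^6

t^2(2r^3 + 5t^2)^2

Factor out t^2 first: what remains is 4r^6 + 20r^3t^2 + 25t^4.
Recognize a perfect-square trinomial with the parts 5t^2 and 2r^3.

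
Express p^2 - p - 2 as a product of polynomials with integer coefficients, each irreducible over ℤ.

(p + 1)(p - 2)

Two integers with product -2 and sum -1 are 1 and -2.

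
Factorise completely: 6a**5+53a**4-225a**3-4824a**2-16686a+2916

(6a-1)(a+6)(a-9)(a**2+12a+54)

By the rational root theorem, a = 9 is a root, giving the factor (a-9) and quotient 6a**4+107a**3+738a**2+1818a-324.
Then a = 1/6 is a root, so (6a-1) is a factor; dividing leaves a**3+18a**2+126a+324.
Then a = -6 is a root, so (a+6) is a factor; dividing leaves a**2+12a+54.
The quadratic a**2+12a+54 has discriminant -72 < 0 and is irreducible over ℤ.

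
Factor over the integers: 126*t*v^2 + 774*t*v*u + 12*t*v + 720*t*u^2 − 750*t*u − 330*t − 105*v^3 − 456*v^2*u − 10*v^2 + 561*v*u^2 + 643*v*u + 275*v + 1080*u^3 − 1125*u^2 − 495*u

Group: 3*v*(42*t*v + 48*t*u − 66*t − 35*v^2 + 23*v*u + 55*v + 72*u^2 − 99*u) + (15*u + 5)*(42*t*v + 48*t*u − 66*t − 35*v^2 + 23*v*u + 55*v + 72*u^2 − 99*u); both groups contain (42*t*v + 48*t*u − 66*t − 35*v^2 + 23*v*u + 55*v + 72*u^2 − 99*u), so (3*v + 15*u + 5) is a factor with cofactor 42*t*v + 48*t*u − 66*t − 35*v^2 + 23*v*u + 55*v + 72*u^2 − 99*u.
The cofactor groups again: 42*t*v + 48*t*u − 66*t − 35*v^2 + 23*v*u + 55*v + 72*u^2 − 99*u = 6*t*(7*v + 8*u − 11) + (−5*v + 9*u)*(7*v + 8*u − 11); both groups contain (7*v + 8*u − 11), giving (6*t − 5*v + 9*u)*(7*v + 8*u − 11).

(3*v + 15*u + 5)*(6*t − 5*v + 9*u)*(7*v + 8*u − 11)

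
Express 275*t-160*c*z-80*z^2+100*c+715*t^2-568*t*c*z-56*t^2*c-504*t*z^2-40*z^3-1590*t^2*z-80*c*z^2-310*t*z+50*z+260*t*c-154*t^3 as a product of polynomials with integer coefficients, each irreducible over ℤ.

-(14*t+2*z+5)*(11*t+4*c+2*z)*(t+10*z-5)

Group: 14*t*(-11*t^2-4*t*c-112*t*z+55*t-40*c*z+20*c-20*z^2+10*z) + (2*z+5)*(-11*t^2-4*t*c-112*t*z+55*t-40*c*z+20*c-20*z^2+10*z); both groups contain (-11*t^2-4*t*c-112*t*z+55*t-40*c*z+20*c-20*z^2+10*z), so (14*t+2*z+5) is a factor with cofactor -11*t^2-4*t*c-112*t*z+55*t-40*c*z+20*c-20*z^2+10*z.
The cofactor groups again: -11*t^2-4*t*c-112*t*z+55*t-40*c*z+20*c-20*z^2+10*z = -11*t*(t+10*z-5) + (-4*c-2*z)*(t+10*z-5); both groups contain (t+10*z-5), giving -(11*t+4*c+2*z)*(t+10*z-5).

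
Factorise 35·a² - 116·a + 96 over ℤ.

Need a pair with product 35·96 = 3360 and sum -116: that's -56 and -60.
Split the middle term: 35·a² - 56·a - 60·a + 96 = 7·a·(5·a - 8) - 12·(5·a - 8).

(5·a - 8)·(7·a - 12)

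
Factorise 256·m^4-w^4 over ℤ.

(4·m+w)·(4·m-w)·(16·m^2+w^2)

Difference of squares twice: with A = 4·m and B = w, A⁴ − B⁴ = (A² − B²)(A² + B²), and A² − B² factors again.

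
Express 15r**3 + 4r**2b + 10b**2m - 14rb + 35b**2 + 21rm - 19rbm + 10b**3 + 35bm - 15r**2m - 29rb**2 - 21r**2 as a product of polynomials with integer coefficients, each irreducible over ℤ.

(5r - 2b - 7)(r - b - m)(3r + 5b)

Group: 3r(5r**2 - 7rb - 5rm - 7r + 2b**2 + 2bm + 7b + 7m) + 5b(5r**2 - 7rb - 5rm - 7r + 2b**2 + 2bm + 7b + 7m); both groups contain (5r**2 - 7rb - 5rm - 7r + 2b**2 + 2bm + 7b + 7m), so (3r + 5b) is a factor with cofactor 5r**2 - 7rb - 5rm - 7r + 2b**2 + 2bm + 7b + 7m.
The cofactor groups again: 5r**2 - 7rb - 5rm - 7r + 2b**2 + 2bm + 7b + 7m = 5r(r - b - m) + (-2b - 7)(r - b - m); both groups contain (r - b - m), giving (5r - 2b - 7)(r - b - m).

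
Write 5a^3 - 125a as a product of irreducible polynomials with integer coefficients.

5a(a + 5)(a - 5)

Every term has a factor of 5a. Then a^2 - 25 = (a)² − (5)².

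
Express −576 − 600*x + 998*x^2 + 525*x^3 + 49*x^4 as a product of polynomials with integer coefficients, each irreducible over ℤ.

Among the possible rational roots, x = −4/7 is a root, giving the factor (7*x + 4) and quotient 7*x^3 + 71*x^2 + 102*x − 144.
Next, x = 6/7 is a root, giving the factor (7*x − 6) and quotient x^2 + 11*x + 24.
The remaining quadratic factors as (x + 3)(x + 8).

(7*x + 4)*(7*x − 6)*(x + 3)*(x + 8)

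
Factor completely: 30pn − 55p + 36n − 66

(5p + 6)(6n − 11)

Group as (30pn − 55p) + (36n − 66) = 5p(6n − 11) + 6(6n − 11).
Both groups share the factor (6n − 11).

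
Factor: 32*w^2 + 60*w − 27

(4*w + 9)*(8*w − 3)

Need a pair with product 32·(−27) = −864 and sum 60: that's 72 and −12.
Split the middle term: 32*w^2 + 72*w − 12*w − 27 = 8*w*(4*w + 9) − 3*(4*w + 9).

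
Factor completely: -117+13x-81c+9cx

Group as (9cx-81c) + (13x-117) = 9c(x-9) + 13(x-9).
Both groups share the factor (x-9).

(9c+13)(x-9)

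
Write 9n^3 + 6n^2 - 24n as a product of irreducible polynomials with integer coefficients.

3n(3n - 4)(n + 2)

Pull out the common factor 3n, then factor the remaining trinomial.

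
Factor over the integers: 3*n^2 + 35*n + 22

Need a pair with product 3·22 = 66 and sum 35: that's 33 and 2.
Split the middle term: 3*n^2 + 33*n + 2*n + 22 = 3*n*(n + 11) + 2*(n + 11).

(3*n + 2)*(n + 11)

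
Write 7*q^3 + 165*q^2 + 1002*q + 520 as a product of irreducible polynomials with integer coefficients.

Trying the rational-root candidates, q = -4/7 is a root, giving the factor (7*q + 4) and quotient q^2 + 23*q + 130.
The remaining quadratic factors as (q + 13)(q + 10).

(7*q + 4)*(q + 10)*(q + 13)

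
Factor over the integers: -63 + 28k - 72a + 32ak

(4k - 9)(8a + 7)

Group as (32ak - 72a) + (28k - 63) = 8a(4k - 9) + 7(4k - 9).
Both groups share the factor (4k - 9).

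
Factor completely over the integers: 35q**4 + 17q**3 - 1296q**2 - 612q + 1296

(5q - 4)(7q + 9)(q + 6)(q - 6)

Among the possible rational roots, q = -9/7 is a root, giving the factor (7q + 9) and quotient 5q**3 - 4q**2 - 180q + 144.
Then q = -6 is a root, so (q + 6) divides it; the quotient is 5q**2 - 34q + 24.
The remaining quadratic factors as (q - 6)(5q - 4).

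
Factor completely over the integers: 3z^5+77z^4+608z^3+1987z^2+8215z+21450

Among the possible rational roots, z = −13 is a root, so (z+13) is a factor; dividing leaves 3z^4+38z^3+114z^2+505z+1650.
Continuing, z = −10 is a root, so (z+10) is a factor; dividing leaves 3z^3+8z^2+34z+165.
Continuing, z = −11/3 is a root, giving the factor (3z+11) and quotient z^2−z+15.
The quadratic z^2−z+15 has discriminant −59 < 0 and is irreducible over ℤ.

(3z+11)(z+10)(z+13)(z^2−z+15)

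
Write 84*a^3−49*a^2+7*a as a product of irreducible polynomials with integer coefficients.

7*a*(3*a−1)*(4*a−1)

Pull out the common factor 7*a, then factor the remaining trinomial.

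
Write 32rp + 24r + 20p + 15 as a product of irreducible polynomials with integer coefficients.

Group as (32rp + 24r) + (20p + 15) = 8r(4p + 3) + 5(4p + 3).
Both groups share the factor (4p + 3).

(4p + 3)(8r + 5)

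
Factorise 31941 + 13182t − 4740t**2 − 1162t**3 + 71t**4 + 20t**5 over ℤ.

Trying the rational-root candidates, t = 13/4 is a root, giving the factor (4t − 13) and quotient 5t**4 + 34t**3 − 180t**2 − 1770t − 2457.
Next, t = −9/5 is a root, so (5t + 9) is a factor; dividing leaves t**3 + 5t**2 − 45t − 273.
Next, t = 7 is a root, so (t − 7) divides it; the quotient is t**2 + 12t + 39.
The quadratic t**2 + 12t + 39 has discriminant −12 < 0 and is irreducible over ℤ.

(4t − 13)(5t + 9)(t − 7)(t**2 + 12t + 39)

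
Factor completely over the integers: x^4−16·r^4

(x)⁴ − (2·r)⁴ = ((x)² − (2·r)²)((x)² + (2·r)²); the first factor splits again, the second (x^2+4·r^2) is irreducible.

(x−2·r)·(x+2·r)·(x^2+4·r^2)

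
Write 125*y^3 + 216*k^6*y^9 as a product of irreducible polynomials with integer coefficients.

y^3*(6*k^2*y^2 + 5)*(36*k^4*y^4 − 30*k^2*y^2 + 25)

Pull out the common factor y^3, leaving 216*k^6*y^6 + 125.
Recognize a sum of cubes with the parts 5 and 6*k^2*y^2.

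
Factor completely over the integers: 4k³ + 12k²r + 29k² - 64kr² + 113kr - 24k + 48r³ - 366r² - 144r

Group: k(4k² - 12kr + 29k + 8r² - 61r - 24) + 6r(4k² - 12kr + 29k + 8r² - 61r - 24); both groups contain (4k² - 12kr + 29k + 8r² - 61r - 24), so (k + 6r) is a factor with cofactor 4k² - 12kr + 29k + 8r² - 61r - 24.
The cofactor groups again: 4k² - 12kr + 29k + 8r² - 61r - 24 = k(4k - 8r - 3) + (-r + 8)(4k - 8r - 3); both groups contain (4k - 8r - 3), giving (k - r + 8)(4k - 8r - 3).

(4k - 8r - 3)(k + 6r)(k - r + 8)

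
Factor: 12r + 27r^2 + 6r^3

Pull out the common factor 3r, then factor the remaining trinomial.

3r(2r + 1)(r + 4)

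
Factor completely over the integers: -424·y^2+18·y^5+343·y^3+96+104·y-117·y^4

(2·y-3)·(3·y+1)·(3·y-4)·(y^2-4·y+8)

Testing divisors of the constant over divisors of the leading coefficient, y = 4/3 is a root, so (3·y-4) is a factor; dividing leaves 6·y^4-31·y^3+73·y^2-44·y-24.
Then y = -1/3 is a root, giving the factor (3·y+1) and quotient 2·y^3-11·y^2+28·y-24.
Then y = 3/2 is a root, giving the factor (2·y-3) and quotient y^2-4·y+8.
The quadratic y^2-4·y+8 has discriminant -16 < 0 and is irreducible over ℤ.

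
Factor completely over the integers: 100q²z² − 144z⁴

Every term has a factor of 4z². Then 25q² − 36z² = (5q)² − (6z)².

4z²(5q + 6z)(5q − 6z)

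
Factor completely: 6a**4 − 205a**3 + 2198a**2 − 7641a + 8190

(6a − 13)(a − 14)(a − 15)(a − 3)

Among the possible rational roots, a = 15 is a root, giving the factor (a − 15) and quotient 6a**3 − 115a**2 + 473a − 546.
Next, a = 13/6 is a root, so (6a − 13) divides it; the quotient is a**2 − 17a + 42.
The remaining quadratic factors as (a − 14)(a − 3).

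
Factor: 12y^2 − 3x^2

Every term has a factor of 3. Then 4y^2 − x^2 = (2y)² − (x)².

3(2y − x)(2y + x)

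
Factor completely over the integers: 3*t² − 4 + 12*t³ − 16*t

(4*t + 1)*(3*t² − 4)

Group as (12*t³ − 16*t) + (3*t² − 4) = 4*t*(3*t² − 4) + (3*t² − 4).
Both groups share the factor (3*t² − 4).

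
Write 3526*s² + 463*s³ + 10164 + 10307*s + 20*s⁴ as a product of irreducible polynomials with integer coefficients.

Trying the rational-root candidates, s = -11/4 is a root, so (4*s + 11) is a factor; dividing leaves 5*s³ + 102*s² + 601*s + 924.
Next, s = -7 is a root, giving the factor (s + 7) and quotient 5*s² + 67*s + 132.
The remaining quadratic factors as (5*s + 12)(s + 11).

(4*s + 11)*(5*s + 12)*(s + 11)*(s + 7)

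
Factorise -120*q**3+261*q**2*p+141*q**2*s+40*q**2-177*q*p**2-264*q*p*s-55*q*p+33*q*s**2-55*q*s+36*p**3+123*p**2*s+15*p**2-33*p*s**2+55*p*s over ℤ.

-(15*q-12*p+3*s-5)*(8*q-3*p-11*s)*(q-p)

Group: q*(-120*q**2+141*q*p+141*q*s+40*q-36*p**2-123*p*s-15*p+33*s**2-55*s) - p*(-120*q**2+141*q*p+141*q*s+40*q-36*p**2-123*p*s-15*p+33*s**2-55*s); both groups contain (-120*q**2+141*q*p+141*q*s+40*q-36*p**2-123*p*s-15*p+33*s**2-55*s), so (q-p) is a factor with cofactor -120*q**2+141*q*p+141*q*s+40*q-36*p**2-123*p*s-15*p+33*s**2-55*s.
The cofactor groups again: -120*q**2+141*q*p+141*q*s+40*q-36*p**2-123*p*s-15*p+33*s**2-55*s = -8*q*(15*q-12*p+3*s-5) + (3*p+11*s)*(15*q-12*p+3*s-5); both groups contain (15*q-12*p+3*s-5), giving -(8*q-3*p-11*s)*(15*q-12*p+3*s-5).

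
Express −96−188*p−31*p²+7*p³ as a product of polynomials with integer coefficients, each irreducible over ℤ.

(7*p+4)*(p+3)*(p−8)

By the rational root theorem, p = −3 is a root, so (p+3) is a factor; dividing leaves 7*p²−52*p−32.
The remaining quadratic factors as (7*p+4)(p−8).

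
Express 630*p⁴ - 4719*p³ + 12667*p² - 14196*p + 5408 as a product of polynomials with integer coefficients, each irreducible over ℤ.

Testing divisors of the constant over divisors of the leading coefficient, p = 4/5 is a root, so (5*p - 4) divides it; the quotient is 126*p³ - 843*p² + 1859*p - 1352.
Continuing, p = 13/6 is a root, giving the factor (6*p - 13) and quotient 21*p² - 95*p + 104.
The remaining quadratic factors as (3*p - 8)(7*p - 13).

(3*p - 8)*(5*p - 4)*(6*p - 13)*(7*p - 13)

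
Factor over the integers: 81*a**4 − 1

Write as (9*a**2)² − (1)², then factor 9*a**2 − 1 once more.

(3*a + 1)*(3*a − 1)*(9*a**2 + 1)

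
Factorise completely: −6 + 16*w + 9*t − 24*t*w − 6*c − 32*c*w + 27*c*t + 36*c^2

Group: 9*c*(4*c + 3*t − 2) + (−8*w + 3)*(4*c + 3*t − 2); both groups contain (4*c + 3*t − 2).

(4*c + 3*t − 2)*(9*c − 8*w + 3)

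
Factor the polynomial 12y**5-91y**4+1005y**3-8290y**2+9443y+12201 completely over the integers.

(3y-7)(4y+3)(y-7)(y**2+y+83)

By the rational root theorem, y = 7/3 is a root, giving the factor (3y-7) and quotient 4y**4-21y**3+286y**2-2096y-1743.
Continuing, y = 7 is a root, so (y-7) is a factor; dividing leaves 4y**3+7y**2+335y+249.
Next, y = -3/4 is a root, so (4y+3) is a factor; dividing leaves y**2+y+83.
The quadratic y**2+y+83 has discriminant -331 < 0 and is irreducible over ℤ.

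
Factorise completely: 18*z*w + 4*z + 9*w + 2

(2*z + 1)*(9*w + 2)

Group as (18*z*w + 4*z) + (9*w + 2) = 2*z*(9*w + 2) + (9*w + 2).
Both groups share the factor (9*w + 2).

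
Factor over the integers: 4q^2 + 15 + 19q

Need a pair with product 4·15 = 60 and sum 19: that's 4 and 15.
Split the middle term: 4q^2 + 4q + 15q + 15 = 4q(q + 1) + 15(q + 1).

(4q + 15)(q + 1)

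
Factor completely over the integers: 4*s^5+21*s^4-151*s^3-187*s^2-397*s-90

Trying the rational-root candidates, s = 5 is a root, so (s-5) divides it; the quotient is 4*s^4+41*s^3+54*s^2+83*s+18.
Next, s = -9 is a root, so (s+9) divides it; the quotient is 4*s^3+5*s^2+9*s+2.
Continuing, s = -1/4 is a root, so (4*s+1) is a factor; dividing leaves s^2+s+2.
The quadratic s^2+s+2 has discriminant -7 < 0 and is irreducible over ℤ.

(4*s+1)*(s+9)*(s-5)*(s^2+s+2)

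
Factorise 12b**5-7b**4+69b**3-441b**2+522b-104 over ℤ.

(3b-4)(4b-1)(b-2)(b**2+3b+13)

Among the possible rational roots, b = 4/3 is a root, so (3b-4) divides it; the quotient is 4b**4+3b**3+27b**2-111b+26.
Continuing, b = 2 is a root, so (b-2) divides it; the quotient is 4b**3+11b**2+49b-13.
Then b = 1/4 is a root, giving the factor (4b-1) and quotient b**2+3b+13.
The quadratic b**2+3b+13 has discriminant -43 < 0 and is irreducible over ℤ.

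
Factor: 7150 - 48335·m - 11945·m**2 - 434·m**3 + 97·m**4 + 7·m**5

By the rational root theorem, m = -10 is a root, so (m + 10) is a factor; dividing leaves 7·m**4 + 27·m**3 - 704·m**2 - 4905·m + 715.
Continuing, m = 1/7 is a root, giving the factor (7·m - 1) and quotient m**3 + 4·m**2 - 100·m - 715.
Then m = 11 is a root, giving the factor (m - 11) and quotient m**2 + 15·m + 65.
The quadratic m**2 + 15·m + 65 has discriminant -35 < 0 and is irreducible over ℤ.

(7·m - 1)·(m + 10)·(m - 11)·(m**2 + 15·m + 65)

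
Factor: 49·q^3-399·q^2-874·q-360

Trying the rational-root candidates, q = -4/7 is a root, so (7·q+4) is a factor; dividing leaves 7·q^2-61·q-90.
The remaining quadratic factors as (7·q+9)(q-10).

(7·q+4)·(7·q+9)·(q-10)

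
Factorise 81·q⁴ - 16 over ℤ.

(3·q + 2)·(3·q - 2)·(9·q² + 4)

Write as (9·q²)² − (4)², then factor 9·q² - 4 once more.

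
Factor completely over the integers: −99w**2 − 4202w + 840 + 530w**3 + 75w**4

By the rational root theorem, w = −5 is a root, so (w + 5) is a factor; dividing leaves 75w**3 + 155w**2 − 874w + 168.
Next, w = 12/5 is a root, giving the factor (5w − 12) and quotient 15w**2 + 67w − 14.
The remaining quadratic factors as (3w + 14)(5w − 1).

(3w + 14)(5w − 1)(5w − 12)(w + 5)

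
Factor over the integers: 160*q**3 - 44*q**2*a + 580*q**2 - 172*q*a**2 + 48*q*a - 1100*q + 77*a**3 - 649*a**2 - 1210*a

(8*q - 7*a - 11)*(2*q - a + 10)*(10*q + 11*a)

Group: 8*q*(20*q**2 + 12*q*a + 100*q - 11*a**2 + 110*a) + (-7*a - 11)*(20*q**2 + 12*q*a + 100*q - 11*a**2 + 110*a); both groups contain (20*q**2 + 12*q*a + 100*q - 11*a**2 + 110*a), so (8*q - 7*a - 11) is a factor with cofactor 20*q**2 + 12*q*a + 100*q - 11*a**2 + 110*a.
The cofactor groups again: 20*q**2 + 12*q*a + 100*q - 11*a**2 + 110*a = 10*q*(2*q - a + 10) + 11*a*(2*q - a + 10); both groups contain (2*q - a + 10), giving (10*q + 11*a)*(2*q - a + 10).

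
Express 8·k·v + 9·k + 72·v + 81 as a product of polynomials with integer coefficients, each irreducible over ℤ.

Group as (8·k·v + 9·k) + (72·v + 81) = k·(8·v + 9) + 9·(8·v + 9).
Both groups share the factor (8·v + 9).

(8·v + 9)·(k + 9)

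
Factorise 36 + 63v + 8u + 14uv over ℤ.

Group as (14uv + 8u) + (63v + 36) = 2u(7v + 4) + 9(7v + 4).
Both groups share the factor (7v + 4).

(2u + 9)(7v + 4)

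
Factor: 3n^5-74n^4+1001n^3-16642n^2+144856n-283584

(3n-8)(n-12)(n-14)(n^2+4n+211)

Testing divisors of the constant over divisors of the leading coefficient, n = 12 is a root, giving the factor (n-12) and quotient 3n^4-38n^3+545n^2-10102n+23632.
Continuing, n = 14 is a root, so (n-14) is a factor; dividing leaves 3n^3+4n^2+601n-1688.
Continuing, n = 8/3 is a root, giving the factor (3n-8) and quotient n^2+4n+211.
The quadratic n^2+4n+211 has discriminant -828 < 0 and is irreducible over ℤ.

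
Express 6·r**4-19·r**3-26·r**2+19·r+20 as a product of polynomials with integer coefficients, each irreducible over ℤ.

Among the possible rational roots, r = 1 is a root, so (r-1) divides it; the quotient is 6·r**3-13·r**2-39·r-20.
Continuing, r = -5/6 is a root, giving the factor (6·r+5) and quotient r**2-3·r-4.
The remaining quadratic factors as (r-4)(r+1).

(6·r+5)·(r+1)·(r-1)·(r-4)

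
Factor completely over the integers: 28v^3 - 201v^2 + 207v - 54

(4v - 3)(7v - 3)(v - 6)

Among the possible rational roots, v = 6 is a root, so (v - 6) divides it; the quotient is 28v^2 - 33v + 9.
The remaining quadratic factors as (4v - 3)(7v - 3).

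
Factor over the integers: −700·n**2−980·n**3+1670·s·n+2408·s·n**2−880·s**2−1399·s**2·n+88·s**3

(11·s−14·n)·(s−14·n−10)·(8·s−5·n)

Group: 11·s·(8·s**2−117·s·n−80·s+70·n**2+50·n) − 14·n·(8·s**2−117·s·n−80·s+70·n**2+50·n); both groups contain (8·s**2−117·s·n−80·s+70·n**2+50·n), so (11·s−14·n) is a factor with cofactor 8·s**2−117·s·n−80·s+70·n**2+50·n.
The cofactor groups again: 8·s**2−117·s·n−80·s+70·n**2+50·n = s·(8·s−5·n) + (−14·n−10)·(8·s−5·n); both groups contain (8·s−5·n), giving (s−14·n−10)·(8·s−5·n).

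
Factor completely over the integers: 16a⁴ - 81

Write as (4a²)² − (9)², then factor 4a² - 9 once more.

(2a + 3)(2a - 3)(4a² + 9)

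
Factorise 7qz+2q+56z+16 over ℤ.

Group as (7qz+2q) + (56z+16) = q(7z+2) + 8(7z+2).
Both groups share the factor (7z+2).

(7z+2)(q+8)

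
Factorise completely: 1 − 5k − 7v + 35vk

(5k − 1)(7v − 1)

Group as (35vk − 7v) + (−5k + 1) = 7v(5k − 1) − (5k − 1).
Both groups share the factor (5k − 1).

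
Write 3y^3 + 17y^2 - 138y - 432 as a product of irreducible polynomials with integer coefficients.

(3y + 8)(y + 9)(y - 6)

By the rational root theorem, y = 6 is a root, giving the factor (y - 6) and quotient 3y^2 + 35y + 72.
The remaining quadratic factors as (3y + 8)(y + 9).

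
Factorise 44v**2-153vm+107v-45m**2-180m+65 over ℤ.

Group: 11v(4v-15m+5) + (3m+13)(4v-15m+5); both groups contain (4v-15m+5).

(4v-15m+5)(11v+3m+13)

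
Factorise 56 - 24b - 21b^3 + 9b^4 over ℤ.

Group as (9b^4 - 24b) + (-21b^3 + 56) = 3b(3b^3 - 8) - 7(3b^3 - 8).
Both groups share the factor (3b^3 - 8).

(3b - 7)(3b^3 - 8)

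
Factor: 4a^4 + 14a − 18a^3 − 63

Group as (4a^4 + 14a) + (−18a^3 − 63) = 2a(2a^3 + 7) − 9(2a^3 + 7).
Both groups share the factor (2a^3 + 7).

(2a − 9)(2a^3 + 7)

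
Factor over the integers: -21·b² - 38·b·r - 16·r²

Group: -3·b·(7·b + 8·r) - 2·r·(7·b + 8·r); both groups contain (7·b + 8·r).

-(3·b + 2·r)·(7·b + 8·r)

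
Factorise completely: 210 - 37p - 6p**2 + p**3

(p + 6)(p - 5)(p - 7)

By the rational root theorem, p = -6 is a root, giving the factor (p + 6) and quotient p**2 - 12p + 35.
The remaining quadratic factors as (p - 7)(p - 5).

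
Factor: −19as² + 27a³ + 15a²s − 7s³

(3a + s)(9a − 7s)(a + s)

Group: 9a(3a² + 4as + s²) − 7s(3a² + 4as + s²); both groups contain (3a² + 4as + s²), so (9a − 7s) is a factor with cofactor 3a² + 4as + s².
The cofactor groups again: 3a² + 4as + s² = 3a(a + s) + s(a + s); both groups contain (a + s), giving (3a + s)(a + s).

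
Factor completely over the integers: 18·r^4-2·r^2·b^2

Every term has a factor of 2·r^2. Then 9·r^2-b^2 = (3·r)² − (b)².

2·r^2·(3·r-b)·(3·r+b)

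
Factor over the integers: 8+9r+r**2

(r+1)(r+8)

Two integers with product 8 and sum 9 are 1 and 8.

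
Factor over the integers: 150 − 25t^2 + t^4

(t^2 − 10)(t^2 − 15)

Substitute u = t^2 to get a quadratic in u, then factor.
t^2 − 10 is irreducible over ℤ (10 is not a perfect square).
t^2 − 15 is irreducible over ℤ (15 is not a perfect square).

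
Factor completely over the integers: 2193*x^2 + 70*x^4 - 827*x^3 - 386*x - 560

Trying the rational-root candidates, x = -2/5 is a root, so (5*x + 2) divides it; the quotient is 14*x^3 - 171*x^2 + 507*x - 280.
Next, x = 5/7 is a root, so (7*x - 5) is a factor; dividing leaves 2*x^2 - 23*x + 56.
The remaining quadratic factors as (2*x - 7)(x - 8).

(2*x - 7)*(5*x + 2)*(7*x - 5)*(x - 8)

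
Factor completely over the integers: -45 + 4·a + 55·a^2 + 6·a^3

Testing divisors of the constant over divisors of the leading coefficient, a = -1 is a root, giving the factor (a + 1) and quotient 6·a^2 + 49·a - 45.
The remaining quadratic factors as (6·a - 5)(a + 9).

(6·a - 5)·(a + 1)·(a + 9)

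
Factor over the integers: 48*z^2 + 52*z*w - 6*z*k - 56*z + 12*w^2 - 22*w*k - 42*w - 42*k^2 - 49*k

(6*z + 2*w - 6*k - 7)*(8*z + 6*w + 7*k)

Group: 8*z*(6*z + 2*w - 6*k - 7) + (6*w + 7*k)*(6*z + 2*w - 6*k - 7); both groups contain (6*z + 2*w - 6*k - 7).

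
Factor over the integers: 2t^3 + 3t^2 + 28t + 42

(2t + 3)(t^2 + 14)

Group as (2t^3 + 28t) + (3t^2 + 42) = 2t(t^2 + 14) + 3(t^2 + 14).
Both groups share the factor (t^2 + 14).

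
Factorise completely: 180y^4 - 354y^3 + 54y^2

6y^2(5y - 9)(6y - 1)

Pull out the common factor 6y^2, then factor the remaining trinomial.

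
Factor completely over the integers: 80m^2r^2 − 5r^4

5r^2(4m + r)(4m − r)

Factor out 5r^2, leaving 16m^2 − r^2, which is a difference of two squares.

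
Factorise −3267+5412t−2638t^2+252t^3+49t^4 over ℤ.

(7t−11)(7t−9)(t+11)(t−3)

Among the possible rational roots, t = 3 is a root, so (t−3) is a factor; dividing leaves 49t^3+399t^2−1441t+1089.
Then t = −11 is a root, so (t+11) divides it; the quotient is 49t^2−140t+99.
The remaining quadratic factors as (7t−11)(7t−9).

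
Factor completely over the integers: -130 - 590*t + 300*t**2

10*(5*t + 1)*(6*t - 13)

Pull out the common factor 10, then factor the remaining trinomial.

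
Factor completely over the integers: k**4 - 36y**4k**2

-k**2(6y**2 - k)(6y**2 + k)

Pull out the common factor k**2, leaving -36y**4 + k**2.
Recognize a difference of squares with the parts k and 6y**2.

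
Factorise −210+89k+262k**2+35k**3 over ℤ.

Trying the rational-root candidates, k = −7 is a root, so (k+7) is a factor; dividing leaves 35k**2+17k−30.
The remaining quadratic factors as (7k−5)(5k+6).

(5k+6)(7k−5)(k+7)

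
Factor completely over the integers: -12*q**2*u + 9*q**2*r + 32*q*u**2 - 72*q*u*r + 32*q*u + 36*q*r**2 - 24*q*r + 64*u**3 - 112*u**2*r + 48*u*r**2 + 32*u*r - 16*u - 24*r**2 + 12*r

-(4*u - 3*r)*(3*q + 4*u - 2)*(q - 4*u + 4*r - 2)

Group: 3*q*(-4*q*u + 3*q*r + 16*u**2 - 28*u*r + 8*u + 12*r**2 - 6*r) + (4*u - 2)*(-4*q*u + 3*q*r + 16*u**2 - 28*u*r + 8*u + 12*r**2 - 6*r); both groups contain (-4*q*u + 3*q*r + 16*u**2 - 28*u*r + 8*u + 12*r**2 - 6*r), so (3*q + 4*u - 2) is a factor with cofactor -4*q*u + 3*q*r + 16*u**2 - 28*u*r + 8*u + 12*r**2 - 6*r.
The cofactor groups again: -4*q*u + 3*q*r + 16*u**2 - 28*u*r + 8*u + 12*r**2 - 6*r = -q*(4*u - 3*r) + (4*u - 4*r + 2)*(4*u - 3*r); both groups contain (4*u - 3*r), giving -(q - 4*u + 4*r - 2)*(4*u - 3*r).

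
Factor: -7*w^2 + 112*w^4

Pull out the common factor 7*w^2; 16*w^2 - 1 is a difference of squares.

7*w^2*(4*w + 1)*(4*w - 1)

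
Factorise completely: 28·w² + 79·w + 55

Need a pair with product 28·55 = 1540 and sum 79: that's 35 and 44.
Split the middle term: 28·w² + 35·w + 44·w + 55 = 7·w·(4·w + 5) + 11·(4·w + 5).

(4·w + 5)·(7·w + 11)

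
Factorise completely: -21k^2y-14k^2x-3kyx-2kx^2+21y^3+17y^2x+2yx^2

-(3y+2x)(7k+7y+x)(k-y)

Group: k(-21ky-14kx-21y^2-17yx-2x^2) - y(-21ky-14kx-21y^2-17yx-2x^2); both groups contain (-21ky-14kx-21y^2-17yx-2x^2), so (k-y) is a factor with cofactor -21ky-14kx-21y^2-17yx-2x^2.
The cofactor groups again: -21ky-14kx-21y^2-17yx-2x^2 = -7k(3y+2x) + (-7y-x)(3y+2x); both groups contain (3y+2x), giving -(7k+7y+x)(3y+2x).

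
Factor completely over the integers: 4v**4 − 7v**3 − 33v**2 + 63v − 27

Trying the rational-root candidates, v = 1 is a root, so (v − 1) is a factor; dividing leaves 4v**3 − 3v**2 − 36v + 27.
Continuing, v = −3 is a root, giving the factor (v + 3) and quotient 4v**2 − 15v + 9.
The remaining quadratic factors as (4v − 3)(v − 3).

(4v − 3)(v + 3)(v − 1)(v − 3)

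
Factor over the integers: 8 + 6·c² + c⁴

Substitute u = c² to get a quadratic in u, then factor.
c² + 2 is irreducible over ℤ (always positive, so no real roots).
c² + 4 is irreducible over ℤ (sum of squares).

(c² + 2)·(c² + 4)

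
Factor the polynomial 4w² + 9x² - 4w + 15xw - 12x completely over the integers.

Group: 3x(3x + w) + (4w - 4)(3x + w); both groups contain (3x + w).

(3x + 4w - 4)(3x + w)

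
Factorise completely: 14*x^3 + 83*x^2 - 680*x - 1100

(2*x - 11)*(7*x + 10)*(x + 10)

By the rational root theorem, x = -10 is a root, giving the factor (x + 10) and quotient 14*x^2 - 57*x - 110.
The remaining quadratic factors as (2*x - 11)(7*x + 10).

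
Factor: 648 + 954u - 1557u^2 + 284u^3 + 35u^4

Testing divisors of the constant over divisors of the leading coefficient, u = 9/7 is a root, so (7u - 9) divides it; the quotient is 5u^3 + 47u^2 - 162u - 72.
Next, u = 3 is a root, so (u - 3) is a factor; dividing leaves 5u^2 + 62u + 24.
The remaining quadratic factors as (u + 12)(5u + 2).

(5u + 2)(7u - 9)(u + 12)(u - 3)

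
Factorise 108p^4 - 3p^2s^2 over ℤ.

Every term has a factor of 3p^2. Then 36p^2 - s^2 = (6p)² − (s)².

3p^2(6p + s)(6p - s)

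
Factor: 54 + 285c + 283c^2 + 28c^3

Trying the rational-root candidates, c = -9 is a root, so (c + 9) divides it; the quotient is 28c^2 + 31c + 6.
The remaining quadratic factors as (4c + 1)(7c + 6).

(4c + 1)(7c + 6)(c + 9)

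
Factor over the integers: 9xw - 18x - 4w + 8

(9x - 4)(w - 2)

Group as (9xw - 18x) + (-4w + 8) = 9x(w - 2) - 4(w - 2).
Both groups share the factor (w - 2).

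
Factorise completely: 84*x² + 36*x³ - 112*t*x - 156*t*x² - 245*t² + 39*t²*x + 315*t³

(5*t - 2*x)*(7*t + 6*x)*(9*t - 3*x - 7)

Group: 9*t*(35*t² + 16*t*x - 12*x²) + (-3*x - 7)*(35*t² + 16*t*x - 12*x²); both groups contain (35*t² + 16*t*x - 12*x²), so (9*t - 3*x - 7) is a factor with cofactor 35*t² + 16*t*x - 12*x².
The cofactor groups again: 35*t² + 16*t*x - 12*x² = 7*t*(5*t - 2*x) + 6*x*(5*t - 2*x); both groups contain (5*t - 2*x), giving (7*t + 6*x)*(5*t - 2*x).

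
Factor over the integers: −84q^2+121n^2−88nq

Group: 11n(11n−14q) + 6q(11n−14q); both groups contain (11n−14q).

(11n+6q)(11n−14q)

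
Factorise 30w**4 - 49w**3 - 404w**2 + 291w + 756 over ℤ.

Testing divisors of the constant over divisors of the leading coefficient, w = 9/5 is a root, so (5w - 9) divides it; the quotient is 6w**3 + w**2 - 79w - 84.
Continuing, w = 4 is a root, so (w - 4) is a factor; dividing leaves 6w**2 + 25w + 21.
The remaining quadratic factors as (6w + 7)(w + 3).

(5w - 9)(6w + 7)(w + 3)(w - 4)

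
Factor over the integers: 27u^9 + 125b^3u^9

Pull out the common factor u^9, leaving 125b^3 + 27.
Recognize a sum of cubes with the parts 5b and 3.

u^9(5b + 3)(25b^2 - 15b + 9)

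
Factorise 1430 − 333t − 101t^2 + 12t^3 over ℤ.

(3t + 13)(4t − 11)(t − 10)

Testing divisors of the constant over divisors of the leading coefficient, t = −13/3 is a root, so (3t + 13) is a factor; dividing leaves 4t^2 − 51t + 110.
The remaining quadratic factors as (t − 10)(4t − 11).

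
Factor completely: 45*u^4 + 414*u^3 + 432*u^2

9*u^2*(5*u + 6)*(u + 8)

Pull out the common factor 9*u^2, then factor the remaining trinomial.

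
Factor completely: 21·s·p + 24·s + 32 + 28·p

(3·s + 4)·(7·p + 8)

Group as (21·s·p + 24·s) + (28·p + 32) = 3·s·(7·p + 8) + 4·(7·p + 8).
Both groups share the factor (7·p + 8).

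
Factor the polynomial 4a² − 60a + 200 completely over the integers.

Pull out the common factor 4, then factor the remaining trinomial.

4(a − 10)(a − 5)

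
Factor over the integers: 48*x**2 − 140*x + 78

2*(4*x − 3)*(6*x − 13)

Pull out the common factor 2, then factor the remaining trinomial.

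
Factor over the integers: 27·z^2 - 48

3·(3·z + 4)·(3·z - 4)

Every term has a factor of 3. Then 9·z^2 - 16 = (3·z)² − (4)².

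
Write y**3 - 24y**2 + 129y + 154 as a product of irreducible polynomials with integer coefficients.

By the rational root theorem, y = 14 is a root, so (y - 14) is a factor; dividing leaves y**2 - 10y - 11.
The remaining quadratic factors as (y + 1)(y - 11).

(y + 1)(y - 11)(y - 14)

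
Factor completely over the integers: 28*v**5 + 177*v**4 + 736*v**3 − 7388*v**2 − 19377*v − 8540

By the rational root theorem, v = −4/7 is a root, so (7*v + 4) is a factor; dividing leaves 4*v**4 + 23*v**3 + 92*v**2 − 1108*v − 2135.
Then v = −7/4 is a root, so (4*v + 7) divides it; the quotient is v**3 + 4*v**2 + 16*v − 305.
Next, v = 5 is a root, so (v − 5) divides it; the quotient is v**2 + 9*v + 61.
The quadratic v**2 + 9*v + 61 has discriminant −163 < 0 and is irreducible over ℤ.

(4*v + 7)*(7*v + 4)*(v − 5)*(v**2 + 9*v + 61)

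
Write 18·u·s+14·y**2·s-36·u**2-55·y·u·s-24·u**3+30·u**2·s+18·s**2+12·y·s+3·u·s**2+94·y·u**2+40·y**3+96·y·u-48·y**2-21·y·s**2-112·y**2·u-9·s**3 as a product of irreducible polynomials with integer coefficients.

(4·y-6·u-3·s)·(5·y-4·u+3·s-6)·(2·y-u+s)

Group: 2·y·(20·y**2-46·y·u-3·y·s-24·y+24·u**2-6·u·s+36·u-9·s**2+18·s) + (-u+s)·(20·y**2-46·y·u-3·y·s-24·y+24·u**2-6·u·s+36·u-9·s**2+18·s); both groups contain (20·y**2-46·y·u-3·y·s-24·y+24·u**2-6·u·s+36·u-9·s**2+18·s), so (2·y-u+s) is a factor with cofactor 20·y**2-46·y·u-3·y·s-24·y+24·u**2-6·u·s+36·u-9·s**2+18·s.
The cofactor groups again: 20·y**2-46·y·u-3·y·s-24·y+24·u**2-6·u·s+36·u-9·s**2+18·s = 4·y·(5·y-4·u+3·s-6) + (-6·u-3·s)·(5·y-4·u+3·s-6); both groups contain (5·y-4·u+3·s-6), giving (4·y-6·u-3·s)·(5·y-4·u+3·s-6).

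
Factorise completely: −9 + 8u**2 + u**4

Substitute w = u**2 to get a quadratic in w, then factor.
u**2 − 1 is a difference of squares.
u**2 + 9 is irreducible over ℤ (sum of squares).

(u + 1)(u − 1)(u**2 + 9)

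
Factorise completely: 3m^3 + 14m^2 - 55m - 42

(3m + 2)(m + 7)(m - 3)

Trying the rational-root candidates, m = -7 is a root, so (m + 7) divides it; the quotient is 3m^2 - 7m - 6.
The remaining quadratic factors as (m - 3)(3m + 2).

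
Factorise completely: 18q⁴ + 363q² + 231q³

3q²(6q + 11)(q + 11)

Pull out the common factor 3q², then factor the remaining trinomial.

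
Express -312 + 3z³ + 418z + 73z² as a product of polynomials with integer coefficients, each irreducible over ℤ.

(3z - 2)(z + 12)(z + 13)

Trying the rational-root candidates, z = -13 is a root, so (z + 13) divides it; the quotient is 3z² + 34z - 24.
The remaining quadratic factors as (z + 12)(3z - 2).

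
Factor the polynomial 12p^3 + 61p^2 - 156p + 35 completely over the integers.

Among the possible rational roots, p = -7 is a root, giving the factor (p + 7) and quotient 12p^2 - 23p + 5.
The remaining quadratic factors as (4p - 1)(3p - 5).

(3p - 5)(4p - 1)(p + 7)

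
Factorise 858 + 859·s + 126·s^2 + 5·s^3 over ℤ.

Trying the rational-root candidates, s = -11 is a root, giving the factor (s + 11) and quotient 5·s^2 + 71·s + 78.
The remaining quadratic factors as (s + 13)(5·s + 6).

(5·s + 6)·(s + 11)·(s + 13)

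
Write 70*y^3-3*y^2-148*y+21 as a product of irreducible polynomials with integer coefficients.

(2*y+3)*(5*y-7)*(7*y-1)

Trying the rational-root candidates, y = 1/7 is a root, so (7*y-1) is a factor; dividing leaves 10*y^2+y-21.
The remaining quadratic factors as (2*y+3)(5*y-7).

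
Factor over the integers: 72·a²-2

Every term has a factor of 2. Then 36·a²-1 = (6·a)² − (1)².

2·(6·a+1)·(6·a-1)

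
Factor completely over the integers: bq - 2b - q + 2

Group as (bq - 2b) + (-q + 2) = b(q - 2) - (q - 2).
Both groups share the factor (q - 2).

(b - 1)(q - 2)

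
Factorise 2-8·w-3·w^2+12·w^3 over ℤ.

Group as (12·w^3-8·w) + (-3·w^2+2) = 4·w·(3·w^2-2) - (3·w^2-2).
Both groups share the factor (3·w^2-2).

(4·w-1)·(3·w^2-2)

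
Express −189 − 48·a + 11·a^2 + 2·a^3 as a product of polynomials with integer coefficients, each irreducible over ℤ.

(2·a − 9)·(a + 3)·(a + 7)

Testing divisors of the constant over divisors of the leading coefficient, a = 9/2 is a root, so (2·a − 9) is a factor; dividing leaves a^2 + 10·a + 21.
The remaining quadratic factors as (a + 7)(a + 3).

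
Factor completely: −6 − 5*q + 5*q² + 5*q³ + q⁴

By the rational root theorem, q = −2 is a root, giving the factor (q + 2) and quotient q³ + 3*q² − q − 3.
Continuing, q = 1 is a root, so (q − 1) divides it; the quotient is q² + 4*q + 3.
The remaining quadratic factors as (q + 3)(q + 1).

(q + 1)*(q + 2)*(q + 3)*(q − 1)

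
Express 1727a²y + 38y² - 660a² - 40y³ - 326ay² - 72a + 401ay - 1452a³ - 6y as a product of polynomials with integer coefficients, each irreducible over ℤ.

-(11a - 10y + 2)(11a - 4y + 3)(12a + y)

Group: 11a(-132a² + 109ay - 24a + 10y² - 2y) + (-4y + 3)(-132a² + 109ay - 24a + 10y² - 2y); both groups contain (-132a² + 109ay - 24a + 10y² - 2y), so (11a - 4y + 3) is a factor with cofactor -132a² + 109ay - 24a + 10y² - 2y.
The cofactor groups again: -132a² + 109ay - 24a + 10y² - 2y = -11a(12a + y) + (10y - 2)(12a + y); both groups contain (12a + y), giving -(11a - 10y + 2)(12a + y).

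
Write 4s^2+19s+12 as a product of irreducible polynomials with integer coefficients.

(4s+3)(s+4)

Need a pair with product 4·12 = 48 and sum 19: that's 3 and 16.
Split the middle term: 4s^2+3s + 16s+12 = s(4s+3) + 4(4s+3).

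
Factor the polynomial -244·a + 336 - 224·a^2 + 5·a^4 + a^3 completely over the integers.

By the rational root theorem, a = 4/5 is a root, giving the factor (5·a - 4) and quotient a^3 + a^2 - 44·a - 84.
Next, a = -2 is a root, giving the factor (a + 2) and quotient a^2 - a - 42.
The remaining quadratic factors as (a + 6)(a - 7).

(5·a - 4)·(a + 2)·(a + 6)·(a - 7)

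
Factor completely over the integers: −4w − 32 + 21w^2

(3w − 4)(7w + 8)

Need a pair with product 21·(−32) = −672 and sum −4: that's −28 and 24.
Split the middle term: 21w^2 − 28w + 24w − 32 = 7w(3w − 4) + 8(3w − 4).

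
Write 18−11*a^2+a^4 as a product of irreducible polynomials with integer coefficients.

(a+3)*(a−3)*(a^2−2)

Substitute u = a^2 to get a quadratic in u, then factor.
a^2−9 is a difference of squares.
a^2−2 is irreducible over ℤ (2 is not a perfect square).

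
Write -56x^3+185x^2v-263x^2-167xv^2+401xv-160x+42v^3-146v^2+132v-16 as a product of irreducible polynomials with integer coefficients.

-(x-2v+4)(7x-3v+4)(8x-7v+1)

Group: 7x(-8x^2+23xv-33x-14v^2+30v-4) + (-3v+4)(-8x^2+23xv-33x-14v^2+30v-4); both groups contain (-8x^2+23xv-33x-14v^2+30v-4), so (7x-3v+4) is a factor with cofactor -8x^2+23xv-33x-14v^2+30v-4.
The cofactor groups again: -8x^2+23xv-33x-14v^2+30v-4 = -x(8x-7v+1) + (2v-4)(8x-7v+1); both groups contain (8x-7v+1), giving -(x-2v+4)(8x-7v+1).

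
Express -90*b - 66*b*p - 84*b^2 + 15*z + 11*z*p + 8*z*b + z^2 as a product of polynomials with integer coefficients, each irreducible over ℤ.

Group: z*(z - 6*b) + (14*b + 11*p + 15)*(z - 6*b); both groups contain (z - 6*b).

(z - 6*b)*(z + 14*b + 11*p + 15)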